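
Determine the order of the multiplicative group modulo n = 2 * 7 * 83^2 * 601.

24501600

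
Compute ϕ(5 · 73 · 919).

264384

φ(5) = 5 − 1 = 4.
φ(73) = 73 − 1 = 72.
φ(919) = 919 − 1 = 918.
Multiply: 4 · 72 · 918 = 264384.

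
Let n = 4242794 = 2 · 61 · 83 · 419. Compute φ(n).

φ(4242794) = 4242794 · (1 − 1/2) · (1 − 1/61) · (1 − 1/83) · (1 − 1/419)
       = 4242794 · 2056560/4242794 = 2056560.

2056560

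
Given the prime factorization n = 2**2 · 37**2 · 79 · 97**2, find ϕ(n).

1934959104

φ(4070371036) = 4070371036 · (1 − 1/2) · (1 − 1/37) · (1 − 1/79) · (1 − 1/97)
       = 4070371036 · 269568/567062 = 1934959104.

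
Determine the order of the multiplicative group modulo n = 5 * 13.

48

φ(5) = 5 − 1 = 4.
φ(13) = 13 − 1 = 12.
Since φ is multiplicative, φ(65) = 4 · 12 = 48.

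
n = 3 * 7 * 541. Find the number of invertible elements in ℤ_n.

φ(11361) = 11361 · (1 − 1/3) · (1 − 1/7) · (1 − 1/541)
       = 11361 · 6480/11361 = 6480.

6480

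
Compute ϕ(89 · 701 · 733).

45091200

φ(45731137) = 45731137 · (1 − 1/89) · (1 − 1/701) · (1 − 1/733)
       = 45731137 · 45091200/45731137 = 45091200.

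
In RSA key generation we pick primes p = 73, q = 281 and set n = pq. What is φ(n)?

20160

φ(20513) = 20513 · (1 − 1/73) · (1 − 1/281)
       = 20513 · 20160/20513 = 20160.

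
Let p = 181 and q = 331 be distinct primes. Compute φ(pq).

59400

φ(181) = 181 − 1 = 180.
φ(331) = 331 − 1 = 330.
Multiply: 180 · 330 = 59400.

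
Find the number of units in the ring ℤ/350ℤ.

Factor 350: 350 = 2 · 5^2 · 7.
φ(350) = 350 · (1 − 1/2) · (1 − 1/5) · (1 − 1/7)
       = 350 · 24/70 = 120.

120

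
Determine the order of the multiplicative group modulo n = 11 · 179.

φ(1969) = 1969 · (1 − 1/11) · (1 − 1/179)
       = 1969 · 1780/1969 = 1780.

1780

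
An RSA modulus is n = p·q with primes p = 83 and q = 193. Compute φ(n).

15744

For distinct primes, φ(pq) = (p−1)(q−1) = 82 × 192 = 15744.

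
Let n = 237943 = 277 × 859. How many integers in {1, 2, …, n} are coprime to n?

φ(277) = 277 − 1 = 276.
φ(859) = 859 − 1 = 858.
Multiply: 276 · 858 = 236808.

236808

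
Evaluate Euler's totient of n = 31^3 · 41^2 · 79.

φ(31^3) = 31^3 − 31^2 = 29791 − 961 = 28830.
φ(41^2) = 41^1·(41−1) = 41·40 = 1640.
φ(79) = 79 − 1 = 78.
φ(3956215009) = 28830 × 1640 × 78 = 3687933600.

3687933600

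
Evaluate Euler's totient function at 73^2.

φ(5329) = 5329 · (1 − 1/73)
       = 5329 · 72/73 = 5256.

5256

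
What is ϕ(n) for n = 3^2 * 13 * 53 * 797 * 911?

φ(4502341467) = 4502341467 · (1 − 1/3) · (1 − 1/13) · (1 − 1/53) · (1 − 1/797) · (1 − 1/911)
       = 4502341467 · 904001280/1500780489 = 2712003840.

2712003840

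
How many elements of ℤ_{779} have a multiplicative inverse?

First factor: 779 = 19 * 41.
φ(779) = 779 · (1 − 1/19) · (1 − 1/41)
       = 779 · 720/779 = 720.

720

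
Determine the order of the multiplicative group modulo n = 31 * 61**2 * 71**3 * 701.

27121588200000

φ(31) = 31 − 1 = 30.
φ(61^2) = 61^1·(61−1) = 61·60 = 3660.
φ(71^3) = 71^2·(71−1) = 5041·70 = 352870.
φ(701) = 701 − 1 = 700.
φ(28941059624461) = 30 × 3660 × 352870 × 700 = 27121588200000.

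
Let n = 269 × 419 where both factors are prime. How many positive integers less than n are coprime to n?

112024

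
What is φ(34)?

Factor 34: 34 = 2 · 17.
φ(2) = 2 − 1 = 1.
φ(17) = 17 − 1 = 16.
Since φ is multiplicative, φ(34) = 1 · 16 = 16.

16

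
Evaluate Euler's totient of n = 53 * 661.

34320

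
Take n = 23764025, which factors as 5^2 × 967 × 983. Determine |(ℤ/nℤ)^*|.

18972240

φ(5^2) = 5^2 − 5^1 = 25 − 5 = 20.
φ(967) = 967 − 1 = 966.
φ(983) = 983 − 1 = 982.
Since φ is multiplicative, φ(23764025) = 20 · 966 · 982 = 18972240.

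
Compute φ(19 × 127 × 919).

φ(19) = 19 − 1 = 18.
φ(127) = 127 − 1 = 126.
φ(919) = 919 − 1 = 918.
Since φ is multiplicative, φ(2217547) = 18 · 126 · 918 = 2082024.

2082024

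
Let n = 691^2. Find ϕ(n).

476790

φ(477481) = 477481 · (1 − 1/691)
       = 477481 · 690/691 = 476790.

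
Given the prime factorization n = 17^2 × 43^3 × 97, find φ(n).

φ(2228819731) = 2228819731 · (1 − 1/17) · (1 − 1/43) · (1 − 1/97)
       = 2228819731 · 64512/70907 = 2027805696.

2027805696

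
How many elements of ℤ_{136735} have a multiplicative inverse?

98560

Factor 136735: 136735 = 5 · 23 · 29 · 41.
φ(136735) = 136735 · (1 − 1/5) · (1 − 1/23) · (1 − 1/29) · (1 − 1/41)
       = 136735 · 98560/136735 = 98560.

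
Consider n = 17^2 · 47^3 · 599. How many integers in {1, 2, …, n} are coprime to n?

16528126784

φ(17^2) = 17^2 − 17^1 = 289 − 17 = 272.
φ(47^3) = 47^3 − 47^2 = 103823 − 2209 = 101614.
φ(599) = 599 − 1 = 598.
Since φ is multiplicative, φ(17972903353) = 272 · 101614 · 598 = 16528126784.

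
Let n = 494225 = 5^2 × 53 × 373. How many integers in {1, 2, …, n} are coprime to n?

386880

φ(494225) = 494225 · (1 − 1/5) · (1 − 1/53) · (1 − 1/373)
       = 494225 · 77376/98845 = 386880.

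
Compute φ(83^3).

φ(83^3) = 83^3 − 83^2 = 571787 − 6889 = 564898.

564898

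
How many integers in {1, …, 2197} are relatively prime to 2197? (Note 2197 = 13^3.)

φ(2197) = 2197 · (1 − 1/13)
       = 2197 · 12/13 = 2028.

2028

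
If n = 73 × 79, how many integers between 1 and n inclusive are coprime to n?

5616

φ(5767) = 5767 · (1 − 1/73) · (1 − 1/79)
       = 5767 · 5616/5767 = 5616.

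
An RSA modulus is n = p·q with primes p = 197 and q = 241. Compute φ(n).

φ(197) = 197 − 1 = 196.
φ(241) = 241 − 1 = 240.
Multiply: 196 · 240 = 47040.

47040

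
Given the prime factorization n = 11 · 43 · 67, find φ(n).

φ(31691) = 31691 · (1 − 1/11) · (1 − 1/43) · (1 − 1/67)
       = 31691 · 27720/31691 = 27720.

27720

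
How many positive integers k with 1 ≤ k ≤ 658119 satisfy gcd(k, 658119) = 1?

332640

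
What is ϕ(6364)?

6364 = 2^2 · 37 · 43.
φ(6364) = 6364 · (1 − 1/2) · (1 − 1/37) · (1 − 1/43)
       = 6364 · 1512/3182 = 3024.

3024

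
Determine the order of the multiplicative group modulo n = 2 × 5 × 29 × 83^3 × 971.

61370518720

φ(2) = 2 − 1 = 1.
φ(5) = 5 − 1 = 4.
φ(29) = 29 − 1 = 28.
φ(83^3) = 83^3 − 83^2 = 571787 − 6889 = 564898.
φ(971) = 971 − 1 = 970.
Since φ is multiplicative, φ(161009501330) = 1 · 4 · 28 · 564898 · 970 = 61370518720.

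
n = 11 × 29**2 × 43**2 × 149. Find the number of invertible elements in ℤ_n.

2170378560

φ(2548659751) = 2548659751 · (1 − 1/11) · (1 − 1/29) · (1 − 1/43) · (1 − 1/149)
       = 2548659751 · 1740480/2043833 = 2170378560.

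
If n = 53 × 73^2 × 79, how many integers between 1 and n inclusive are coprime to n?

21318336

φ(53) = 53 − 1 = 52.
φ(73^2) = 73^1·(73−1) = 73·72 = 5256.
φ(79) = 79 − 1 = 78.
Since φ is multiplicative, φ(22312523) = 52 · 5256 · 78 = 21318336.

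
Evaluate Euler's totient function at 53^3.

φ(148877) = 148877 · (1 − 1/53)
       = 148877 · 52/53 = 146068.

146068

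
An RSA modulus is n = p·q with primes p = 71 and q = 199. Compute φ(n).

13860

φ(pq) = (p−1)(q−1) = 70 · 198 = 13860.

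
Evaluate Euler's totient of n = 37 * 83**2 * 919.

224924688

φ(234246667) = 234246667 · (1 − 1/37) · (1 − 1/83) · (1 − 1/919)
       = 234246667 · 2709936/2822249 = 224924688.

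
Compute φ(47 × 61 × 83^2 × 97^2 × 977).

φ(181560725698459) = 181560725698459 · (1 − 1/47) · (1 − 1/61) · (1 − 1/83) · (1 − 1/97) · (1 − 1/977)
       = 181560725698459 · 21205278720/22551326009 = 170723698974720.

170723698974720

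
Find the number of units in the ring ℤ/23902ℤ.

10368

Prime factorization: 23902 = 2 · 17 · 19 · 37.
φ(23902) = 23902 · (1 − 1/2) · (1 − 1/17) · (1 − 1/19) · (1 − 1/37)
       = 23902 · 10368/23902 = 10368.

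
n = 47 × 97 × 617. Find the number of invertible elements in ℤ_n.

φ(2812903) = 2812903 · (1 − 1/47) · (1 − 1/97) · (1 − 1/617)
       = 2812903 · 2720256/2812903 = 2720256.

2720256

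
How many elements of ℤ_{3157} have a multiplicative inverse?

2400

Prime factorization: 3157 = 7 × 11 × 41.
φ(3157) = 3157 · (1 − 1/7) · (1 − 1/11) · (1 − 1/41)
       = 3157 · 2400/3157 = 2400.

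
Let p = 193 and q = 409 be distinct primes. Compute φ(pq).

78336

φ(n) = (p − 1)(q − 1) = (193−1)(409−1) = 192·408 = 78336.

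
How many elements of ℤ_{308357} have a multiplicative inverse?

246960

Factor 308357: 308357 = 7**3 * 29 * 31.
φ(308357) = 308357 · (1 − 1/7) · (1 − 1/29) · (1 − 1/31)
       = 308357 · 5040/6293 = 246960.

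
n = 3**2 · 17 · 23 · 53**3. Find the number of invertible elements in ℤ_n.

308495616

φ(523898163) = 523898163 · (1 − 1/3) · (1 − 1/17) · (1 − 1/23) · (1 − 1/53)
       = 523898163 · 36608/62169 = 308495616.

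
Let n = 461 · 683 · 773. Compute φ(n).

242191840

φ(461) = 461 − 1 = 460.
φ(683) = 683 − 1 = 682.
φ(773) = 773 − 1 = 772.
φ(243389099) = 460 × 682 × 772 = 242191840.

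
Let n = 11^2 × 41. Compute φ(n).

φ(11^2) = 11^1·(11−1) = 11·10 = 110.
φ(41) = 41 − 1 = 40.
φ(4961) = 110 × 40 = 4400.

4400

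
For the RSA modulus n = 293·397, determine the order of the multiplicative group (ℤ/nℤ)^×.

φ(116321) = 116321 · (1 − 1/293) · (1 − 1/397)
       = 116321 · 115632/116321 = 115632.

115632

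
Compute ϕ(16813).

16813 = 17 * 23 * 43.
φ(16813) = 16813 · (1 − 1/17) · (1 − 1/23) · (1 − 1/43)
       = 16813 · 14784/16813 = 14784.

14784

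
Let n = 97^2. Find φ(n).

9312

φ(97^2) = 97^1·(97−1) = 97·96 = 9312.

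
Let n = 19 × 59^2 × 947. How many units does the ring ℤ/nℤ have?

58269816

φ(19) = 19 − 1 = 18.
φ(59^2) = 59^2 − 59^1 = 3481 − 59 = 3422.
φ(947) = 947 − 1 = 946.
φ(62633633) = 18 × 3422 × 946 = 58269816.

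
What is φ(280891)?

230400

First factor: 280891 = 13 × 17 × 31 × 41.
φ(280891) = 280891 · (1 − 1/13) · (1 − 1/17) · (1 − 1/31) · (1 − 1/41)
       = 280891 · 230400/280891 = 230400.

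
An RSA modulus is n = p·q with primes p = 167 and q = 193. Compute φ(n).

For distinct primes, φ(pq) = (p−1)(q−1) = 166 × 192 = 31872.

31872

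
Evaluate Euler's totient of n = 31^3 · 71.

φ(31^3) = 31^3 − 31^2 = 29791 − 961 = 28830.
φ(71) = 71 − 1 = 70.
φ(2115161) = 28830 × 70 = 2018100.

2018100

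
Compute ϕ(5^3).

φ(5^3) = 5^2·(5−1) = 25·4 = 100.

100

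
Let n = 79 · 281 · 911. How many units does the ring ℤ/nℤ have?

φ(79) = 79 − 1 = 78.
φ(281) = 281 − 1 = 280.
φ(911) = 911 − 1 = 910.
φ(20223289) = 78 × 280 × 910 = 19874400.

19874400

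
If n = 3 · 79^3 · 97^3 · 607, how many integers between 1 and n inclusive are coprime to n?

φ(3) = 3 − 1 = 2.
φ(79^3) = 79^2·(79−1) = 6241·78 = 486798.
φ(97^3) = 97^2·(97−1) = 9409·96 = 903264.
φ(607) = 607 − 1 = 606.
Multiply: 2 · 486798 · 903264 · 606 = 532925015710464.

532925015710464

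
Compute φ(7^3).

294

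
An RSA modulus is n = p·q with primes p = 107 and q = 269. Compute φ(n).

28408

φ(28783) = 28783 · (1 − 1/107) · (1 − 1/269)
       = 28783 · 28408/28783 = 28408.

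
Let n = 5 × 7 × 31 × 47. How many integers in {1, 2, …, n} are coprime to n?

33120

φ(5) = 5 − 1 = 4.
φ(7) = 7 − 1 = 6.
φ(31) = 31 − 1 = 30.
φ(47) = 47 − 1 = 46.
Since φ is multiplicative, φ(50995) = 4 · 6 · 30 · 46 = 33120.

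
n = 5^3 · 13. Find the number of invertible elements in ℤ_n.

1200

φ(1625) = 1625 · (1 − 1/5) · (1 − 1/13)
       = 1625 · 48/65 = 1200.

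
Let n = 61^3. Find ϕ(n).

223260

φ(226981) = 226981 · (1 − 1/61)
       = 226981 · 60/61 = 223260.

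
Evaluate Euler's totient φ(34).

Factor 34: 34 = 2 × 17.
φ(2) = 2 − 1 = 1.
φ(17) = 17 − 1 = 16.
Multiply: 1 · 16 = 16.

16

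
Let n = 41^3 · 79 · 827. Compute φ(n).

4332138720

φ(41^3) = 41^3 − 41^2 = 68921 − 1681 = 67240.
φ(79) = 79 − 1 = 78.
φ(827) = 827 − 1 = 826.
φ(4502815693) = 67240 × 78 × 826 = 4332138720.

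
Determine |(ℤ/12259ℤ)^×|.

10560

First factor: 12259 = 13 × 23 × 41.
φ(12259) = 12259 · (1 − 1/13) · (1 − 1/23) · (1 − 1/41)
       = 12259 · 10560/12259 = 10560.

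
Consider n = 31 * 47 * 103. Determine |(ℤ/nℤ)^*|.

φ(31) = 31 − 1 = 30.
φ(47) = 47 − 1 = 46.
φ(103) = 103 − 1 = 102.
Multiply: 30 · 46 · 102 = 140760.

140760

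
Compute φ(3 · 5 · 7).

48

φ(105) = 105 · (1 − 1/3) · (1 − 1/5) · (1 − 1/7)
       = 105 · 48/105 = 48.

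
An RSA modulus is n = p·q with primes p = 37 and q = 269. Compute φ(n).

φ(n) = (p − 1)(q − 1) = (37−1)(269−1) = 36·268 = 9648.

9648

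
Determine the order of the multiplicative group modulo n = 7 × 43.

φ(7) = 7 − 1 = 6.
φ(43) = 43 − 1 = 42.
Since φ is multiplicative, φ(301) = 6 · 42 = 252.

252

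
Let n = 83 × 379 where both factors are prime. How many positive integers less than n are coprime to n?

30996

φ(31457) = 31457 · (1 − 1/83) · (1 − 1/379)
       = 31457 · 30996/31457 = 30996.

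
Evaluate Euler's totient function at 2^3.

4

φ(2^3) = 2^2·(2−1) = 4·1 = 4.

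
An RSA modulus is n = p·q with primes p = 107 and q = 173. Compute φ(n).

For distinct primes, φ(pq) = (p−1)(q−1) = 106 × 172 = 18232.

18232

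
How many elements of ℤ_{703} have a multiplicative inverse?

703 = 19 · 37.
φ(19) = 19 − 1 = 18.
φ(37) = 37 − 1 = 36.
Since φ is multiplicative, φ(703) = 18 · 36 = 648.

648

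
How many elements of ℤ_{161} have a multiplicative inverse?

First factor: 161 = 7 · 23.
φ(161) = 161 · (1 − 1/7) · (1 − 1/23)
       = 161 · 132/161 = 132.

132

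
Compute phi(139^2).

φ(19321) = 19321 · (1 − 1/139)
       = 19321 · 138/139 = 19182.

19182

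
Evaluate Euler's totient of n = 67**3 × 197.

58069704

φ(59250311) = 59250311 · (1 − 1/67) · (1 − 1/197)
       = 59250311 · 12936/13199 = 58069704.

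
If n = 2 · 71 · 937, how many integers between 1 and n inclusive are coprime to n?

φ(2) = 2 − 1 = 1.
φ(71) = 71 − 1 = 70.
φ(937) = 937 − 1 = 936.
φ(133054) = 1 × 70 × 936 = 65520.

65520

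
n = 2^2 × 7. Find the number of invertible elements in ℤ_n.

φ(2^2) = 2^2 − 2^1 = 4 − 2 = 2.
φ(7) = 7 − 1 = 6.
Since φ is multiplicative, φ(28) = 2 · 6 = 12.

12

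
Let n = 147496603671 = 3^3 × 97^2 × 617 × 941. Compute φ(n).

φ(3^3) = 3^3 − 3^2 = 27 − 9 = 18.
φ(97^2) = 97^2 − 97^1 = 9409 − 97 = 9312.
φ(617) = 617 − 1 = 616.
φ(941) = 941 − 1 = 940.
Multiply: 18 · 9312 · 616 · 940 = 97056368640.

97056368640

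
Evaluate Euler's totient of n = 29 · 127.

φ(3683) = 3683 · (1 − 1/29) · (1 − 1/127)
       = 3683 · 3528/3683 = 3528.

3528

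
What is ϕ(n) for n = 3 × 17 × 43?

1344

φ(3) = 3 − 1 = 2.
φ(17) = 17 − 1 = 16.
φ(43) = 43 − 1 = 42.
φ(2193) = 2 × 16 × 42 = 1344.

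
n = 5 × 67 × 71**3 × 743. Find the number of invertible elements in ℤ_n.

69122998560

φ(5) = 5 − 1 = 4.
φ(67) = 67 − 1 = 66.
φ(71^3) = 71^2·(71−1) = 5041·70 = 352870.
φ(743) = 743 − 1 = 742.
Multiply: 4 · 66 · 352870 · 742 = 69122998560.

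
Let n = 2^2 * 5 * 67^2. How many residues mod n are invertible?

φ(2^2) = 2^2 − 2^1 = 4 − 2 = 2.
φ(5) = 5 − 1 = 4.
φ(67^2) = 67^1·(67−1) = 67·66 = 4422.
Since φ is multiplicative, φ(89780) = 2 · 4 · 4422 = 35376.

35376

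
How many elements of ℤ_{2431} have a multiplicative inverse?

1920

2431 = 11 * 13 * 17.
φ(2431) = 2431 · (1 − 1/11) · (1 − 1/13) · (1 − 1/17)
       = 2431 · 1920/2431 = 1920.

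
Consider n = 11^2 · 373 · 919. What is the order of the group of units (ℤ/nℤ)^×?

37564560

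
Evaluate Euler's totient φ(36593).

Factor 36593: 36593 = 23 * 37 * 43.
φ(36593) = 36593 · (1 − 1/23) · (1 − 1/37) · (1 − 1/43)
       = 36593 · 33264/36593 = 33264.

33264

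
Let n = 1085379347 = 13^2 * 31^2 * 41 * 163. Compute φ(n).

940118400

φ(13^2) = 13^2 − 13^1 = 169 − 13 = 156.
φ(31^2) = 31^2 − 31^1 = 961 − 31 = 930.
φ(41) = 41 − 1 = 40.
φ(163) = 163 − 1 = 162.
Multiply: 156 · 930 · 40 · 162 = 940118400.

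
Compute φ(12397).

9240

Factor 12397: 12397 = 7^2 * 11 * 23.
φ(12397) = 12397 · (1 − 1/7) · (1 − 1/11) · (1 − 1/23)
       = 12397 · 1320/1771 = 9240.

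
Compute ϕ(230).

88

230 = 2 · 5 · 23.
φ(2) = 2 − 1 = 1.
φ(5) = 5 − 1 = 4.
φ(23) = 23 − 1 = 22.
Since φ is multiplicative, φ(230) = 1 · 4 · 22 = 88.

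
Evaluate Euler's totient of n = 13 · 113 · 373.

499968

φ(547937) = 547937 · (1 − 1/13) · (1 − 1/113) · (1 − 1/373)
       = 547937 · 499968/547937 = 499968.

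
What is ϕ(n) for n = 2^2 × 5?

φ(2^2) = 2^1·(2−1) = 2·1 = 2.
φ(5) = 5 − 1 = 4.
Multiply: 2 · 4 = 8.

8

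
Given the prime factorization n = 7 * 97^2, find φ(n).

55872

φ(65863) = 65863 · (1 − 1/7) · (1 − 1/97)
       = 65863 · 576/679 = 55872.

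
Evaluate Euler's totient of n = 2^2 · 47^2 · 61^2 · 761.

12027638400

φ(2^2) = 2^1·(2−1) = 2·1 = 2.
φ(47^2) = 47^2 − 47^1 = 2209 − 47 = 2162.
φ(61^2) = 61^2 − 61^1 = 3721 − 61 = 3660.
φ(761) = 761 − 1 = 760.
φ(25020733316) = 2 × 2162 × 3660 × 760 = 12027638400.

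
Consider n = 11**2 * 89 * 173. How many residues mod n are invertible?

φ(11^2) = 11^1·(11−1) = 11·10 = 110.
φ(89) = 89 − 1 = 88.
φ(173) = 173 − 1 = 172.
Multiply: 110 · 88 · 172 = 1664960.

1664960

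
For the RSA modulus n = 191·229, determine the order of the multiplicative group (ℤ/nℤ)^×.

43320

For distinct primes, φ(pq) = (p−1)(q−1) = 190 × 228 = 43320.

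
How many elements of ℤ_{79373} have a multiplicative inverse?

Prime factorization: 79373 = 7 × 17 × 23 × 29.
φ(79373) = 79373 · (1 − 1/7) · (1 − 1/17) · (1 − 1/23) · (1 − 1/29)
       = 79373 · 59136/79373 = 59136.

59136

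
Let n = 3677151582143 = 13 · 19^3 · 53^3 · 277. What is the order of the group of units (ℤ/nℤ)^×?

3143584349568

φ(13) = 13 − 1 = 12.
φ(19^3) = 19^3 − 19^2 = 6859 − 361 = 6498.
φ(53^3) = 53^2·(53−1) = 2809·52 = 146068.
φ(277) = 277 − 1 = 276.
φ(3677151582143) = 12 × 6498 × 146068 × 276 = 3143584349568.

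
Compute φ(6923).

5544

6923 = 7 · 23 · 43.
φ(7) = 7 − 1 = 6.
φ(23) = 23 − 1 = 22.
φ(43) = 43 − 1 = 42.
Since φ is multiplicative, φ(6923) = 6 · 22 · 42 = 5544.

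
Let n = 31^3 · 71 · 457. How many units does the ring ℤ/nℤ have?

φ(966628577) = 966628577 · (1 − 1/31) · (1 − 1/71) · (1 − 1/457)
       = 966628577 · 957600/1005857 = 920253600.

920253600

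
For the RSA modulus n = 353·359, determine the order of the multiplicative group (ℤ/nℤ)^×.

φ(pq) = (p−1)(q−1) = 352 · 358 = 126016.

126016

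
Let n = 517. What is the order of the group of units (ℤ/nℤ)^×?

Factor 517: 517 = 11 · 47.
φ(517) = 517 · (1 − 1/11) · (1 − 1/47)
       = 517 · 460/517 = 460.

460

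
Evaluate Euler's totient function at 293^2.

85556

φ(85849) = 85849 · (1 − 1/293)
       = 85849 · 292/293 = 85556.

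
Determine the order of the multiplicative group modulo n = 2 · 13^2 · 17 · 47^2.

5396352

φ(12692914) = 12692914 · (1 − 1/2) · (1 − 1/13) · (1 − 1/17) · (1 − 1/47)
       = 12692914 · 8832/20774 = 5396352.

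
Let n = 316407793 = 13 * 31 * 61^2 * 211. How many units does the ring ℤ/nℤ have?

φ(316407793) = 316407793 · (1 − 1/13) · (1 − 1/31) · (1 − 1/61) · (1 − 1/211)
       = 316407793 · 4536000/5187013 = 276696000.

276696000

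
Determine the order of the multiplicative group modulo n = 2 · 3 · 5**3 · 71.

14000

φ(53250) = 53250 · (1 − 1/2) · (1 − 1/3) · (1 − 1/5) · (1 − 1/71)
       = 53250 · 560/2130 = 14000.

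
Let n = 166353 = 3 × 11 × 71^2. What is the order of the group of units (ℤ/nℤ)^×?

φ(166353) = 166353 · (1 − 1/3) · (1 − 1/11) · (1 − 1/71)
       = 166353 · 1400/2343 = 99400.

99400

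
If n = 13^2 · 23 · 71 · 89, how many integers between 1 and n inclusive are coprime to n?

φ(13^2) = 13^1·(13−1) = 13·12 = 156.
φ(23) = 23 − 1 = 22.
φ(71) = 71 − 1 = 70.
φ(89) = 89 − 1 = 88.
φ(24561953) = 156 × 22 × 70 × 88 = 21141120.

21141120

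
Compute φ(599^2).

358202

φ(358801) = 358801 · (1 − 1/599)
       = 358801 · 598/599 = 358202.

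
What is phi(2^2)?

2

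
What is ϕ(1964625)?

936000

First factor: 1964625 = 3 · 5^3 · 13^2 · 31.
φ(1964625) = 1964625 · (1 − 1/3) · (1 − 1/5) · (1 − 1/13) · (1 − 1/31)
       = 1964625 · 2880/6045 = 936000.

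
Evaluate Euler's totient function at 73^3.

φ(389017) = 389017 · (1 − 1/73)
       = 389017 · 72/73 = 383688.

383688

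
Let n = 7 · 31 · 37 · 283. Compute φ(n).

φ(7) = 7 − 1 = 6.
φ(31) = 31 − 1 = 30.
φ(37) = 37 − 1 = 36.
φ(283) = 283 − 1 = 282.
Multiply: 6 · 30 · 36 · 282 = 1827360.

1827360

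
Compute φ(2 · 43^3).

φ(159014) = 159014 · (1 − 1/2) · (1 − 1/43)
       = 159014 · 42/86 = 77658.

77658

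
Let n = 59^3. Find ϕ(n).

201898

φ(205379) = 205379 · (1 − 1/59)
       = 205379 · 58/59 = 201898.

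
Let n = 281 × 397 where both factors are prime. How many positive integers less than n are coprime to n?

110880

φ(111557) = 111557 · (1 − 1/281) · (1 − 1/397)
       = 111557 · 110880/111557 = 110880.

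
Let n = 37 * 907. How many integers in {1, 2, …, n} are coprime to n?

32616

φ(37) = 37 − 1 = 36.
φ(907) = 907 − 1 = 906.
Multiply: 36 · 906 = 32616.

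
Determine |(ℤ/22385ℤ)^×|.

First factor: 22385 = 5 · 11**2 · 37.
φ(22385) = 22385 · (1 − 1/5) · (1 − 1/11) · (1 − 1/37)
       = 22385 · 1440/2035 = 15840.

15840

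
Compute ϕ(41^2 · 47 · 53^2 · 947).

φ(41^2) = 41^1·(41−1) = 41·40 = 1640.
φ(47) = 47 − 1 = 46.
φ(53^2) = 53^1·(53−1) = 53·52 = 2756.
φ(947) = 947 − 1 = 946.
Multiply: 1640 · 46 · 2756 · 946 = 196685357440.

196685357440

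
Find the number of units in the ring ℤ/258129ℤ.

First factor: 258129 = 3^2 * 23 * 29 * 43.
φ(3^2) = 3^1·(3−1) = 3·2 = 6.
φ(23) = 23 − 1 = 22.
φ(29) = 29 − 1 = 28.
φ(43) = 43 − 1 = 42.
Multiply: 6 · 22 · 28 · 42 = 155232.

155232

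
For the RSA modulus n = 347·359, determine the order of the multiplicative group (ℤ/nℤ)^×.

123868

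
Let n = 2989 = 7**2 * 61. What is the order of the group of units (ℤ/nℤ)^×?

φ(2989) = 2989 · (1 − 1/7) · (1 − 1/61)
       = 2989 · 360/427 = 2520.

2520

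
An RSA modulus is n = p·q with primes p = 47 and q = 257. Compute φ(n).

11776

For distinct primes, φ(pq) = (p−1)(q−1) = 46 × 256 = 11776.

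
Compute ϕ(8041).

6720

Factor 8041: 8041 = 11 · 17 · 43.
φ(8041) = 8041 · (1 − 1/11) · (1 − 1/17) · (1 − 1/43)
       = 8041 · 6720/8041 = 6720.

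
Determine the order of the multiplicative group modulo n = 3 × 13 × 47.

1104

φ(1833) = 1833 · (1 − 1/3) · (1 − 1/13) · (1 − 1/47)
       = 1833 · 1104/1833 = 1104.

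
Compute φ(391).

First factor: 391 = 17 · 23.
φ(391) = 391 · (1 − 1/17) · (1 − 1/23)
       = 391 · 352/391 = 352.

352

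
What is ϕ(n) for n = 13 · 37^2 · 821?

13106880

φ(13) = 13 − 1 = 12.
φ(37^2) = 37^2 − 37^1 = 1369 − 37 = 1332.
φ(821) = 821 − 1 = 820.
Since φ is multiplicative, φ(14611337) = 12 · 1332 · 820 = 13106880.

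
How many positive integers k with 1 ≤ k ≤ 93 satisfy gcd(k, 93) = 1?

Prime factorization: 93 = 3 · 31.
φ(93) = 93 · (1 − 1/3) · (1 − 1/31)
       = 93 · 60/93 = 60.

60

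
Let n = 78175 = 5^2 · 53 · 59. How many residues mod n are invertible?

φ(5^2) = 5^2 − 5^1 = 25 − 5 = 20.
φ(53) = 53 − 1 = 52.
φ(59) = 59 − 1 = 58.
Since φ is multiplicative, φ(78175) = 20 · 52 · 58 = 60320.

60320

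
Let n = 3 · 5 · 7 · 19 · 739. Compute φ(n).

φ(3) = 3 − 1 = 2.
φ(5) = 5 − 1 = 4.
φ(7) = 7 − 1 = 6.
φ(19) = 19 − 1 = 18.
φ(739) = 739 − 1 = 738.
Since φ is multiplicative, φ(1474305) = 2 · 4 · 6 · 18 · 738 = 637632.

637632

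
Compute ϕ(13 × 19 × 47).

9936

φ(11609) = 11609 · (1 − 1/13) · (1 − 1/19) · (1 − 1/47)
       = 11609 · 9936/11609 = 9936.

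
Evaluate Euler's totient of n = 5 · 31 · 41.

φ(5) = 5 − 1 = 4.
φ(31) = 31 − 1 = 30.
φ(41) = 41 − 1 = 40.
Multiply: 4 · 30 · 40 = 4800.

4800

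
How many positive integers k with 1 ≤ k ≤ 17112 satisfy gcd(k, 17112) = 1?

5280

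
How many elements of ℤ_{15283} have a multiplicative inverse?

First factor: 15283 = 17 · 29 · 31.
φ(17) = 17 − 1 = 16.
φ(29) = 29 − 1 = 28.
φ(31) = 31 − 1 = 30.
Since φ is multiplicative, φ(15283) = 16 · 28 · 30 = 13440.

13440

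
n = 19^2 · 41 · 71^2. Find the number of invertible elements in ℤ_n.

φ(74611841) = 74611841 · (1 − 1/19) · (1 − 1/41) · (1 − 1/71)
       = 74611841 · 50400/55309 = 67989600.

67989600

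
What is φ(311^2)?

96410

φ(311^2) = 311^1·(311−1) = 311·310 = 96410.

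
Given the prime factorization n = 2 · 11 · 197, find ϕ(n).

φ(2) = 2 − 1 = 1.
φ(11) = 11 − 1 = 10.
φ(197) = 197 − 1 = 196.
φ(4334) = 1 × 10 × 196 = 1960.

1960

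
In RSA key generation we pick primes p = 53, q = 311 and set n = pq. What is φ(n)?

16120

φ(53) = 53 − 1 = 52.
φ(311) = 311 − 1 = 310.
φ(16483) = 52 × 310 = 16120.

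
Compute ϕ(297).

Factor 297: 297 = 3^3 × 11.
φ(3^3) = 3^2·(3−1) = 9·2 = 18.
φ(11) = 11 − 1 = 10.
φ(297) = 18 × 10 = 180.

180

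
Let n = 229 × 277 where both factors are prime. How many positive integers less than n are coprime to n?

62928

For distinct primes, φ(pq) = (p−1)(q−1) = 228 × 276 = 62928.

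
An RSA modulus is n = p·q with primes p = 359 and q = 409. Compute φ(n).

φ(n) = (p − 1)(q − 1) = (359−1)(409−1) = 358·408 = 146064.

146064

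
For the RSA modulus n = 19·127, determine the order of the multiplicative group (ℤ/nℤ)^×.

2268

φ(19) = 19 − 1 = 18.
φ(127) = 127 − 1 = 126.
Multiply: 18 · 126 = 2268.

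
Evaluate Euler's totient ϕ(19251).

19251 = 3**3 · 23 · 31.
φ(19251) = 19251 · (1 − 1/3) · (1 − 1/23) · (1 − 1/31)
       = 19251 · 1320/2139 = 11880.

11880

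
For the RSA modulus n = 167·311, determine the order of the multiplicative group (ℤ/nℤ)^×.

51460

φ(167) = 167 − 1 = 166.
φ(311) = 311 − 1 = 310.
Multiply: 166 · 310 = 51460.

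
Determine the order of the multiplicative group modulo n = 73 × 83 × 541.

φ(3277919) = 3277919 · (1 − 1/73) · (1 − 1/83) · (1 − 1/541)
       = 3277919 · 3188160/3277919 = 3188160.

3188160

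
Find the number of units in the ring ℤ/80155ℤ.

56320

Prime factorization: 80155 = 5 · 17 · 23 · 41.
φ(5) = 5 − 1 = 4.
φ(17) = 17 − 1 = 16.
φ(23) = 23 − 1 = 22.
φ(41) = 41 − 1 = 40.
Multiply: 4 · 16 · 22 · 40 = 56320.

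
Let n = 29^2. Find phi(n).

812

φ(841) = 841 · (1 − 1/29)
       = 841 · 28/29 = 812.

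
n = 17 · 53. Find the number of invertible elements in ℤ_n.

φ(17) = 17 − 1 = 16.
φ(53) = 53 − 1 = 52.
Multiply: 16 · 52 = 832.

832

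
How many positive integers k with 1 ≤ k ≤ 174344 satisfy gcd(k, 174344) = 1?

Factor 174344: 174344 = 2**3 · 19 · 31 · 37.
φ(174344) = 174344 · (1 − 1/2) · (1 − 1/19) · (1 − 1/31) · (1 − 1/37)
       = 174344 · 19440/43586 = 77760.

77760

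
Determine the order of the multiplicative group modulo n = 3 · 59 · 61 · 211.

φ(3) = 3 − 1 = 2.
φ(59) = 59 − 1 = 58.
φ(61) = 61 − 1 = 60.
φ(211) = 211 − 1 = 210.
Since φ is multiplicative, φ(2278167) = 2 · 58 · 60 · 210 = 1461600.

1461600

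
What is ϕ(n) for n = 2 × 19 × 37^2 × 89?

φ(2) = 2 − 1 = 1.
φ(19) = 19 − 1 = 18.
φ(37^2) = 37^2 − 37^1 = 1369 − 37 = 1332.
φ(89) = 89 − 1 = 88.
Multiply: 1 · 18 · 1332 · 88 = 2109888.

2109888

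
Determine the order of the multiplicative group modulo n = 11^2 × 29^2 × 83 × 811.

φ(6849838193) = 6849838193 · (1 − 1/11) · (1 − 1/29) · (1 − 1/83) · (1 − 1/811)
       = 6849838193 · 18597600/21472847 = 5932634400.

5932634400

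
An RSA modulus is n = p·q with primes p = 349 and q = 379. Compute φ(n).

131544

φ(n) = (p − 1)(q − 1) = (349−1)(379−1) = 348·378 = 131544.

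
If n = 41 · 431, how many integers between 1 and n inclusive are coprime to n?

φ(41) = 41 − 1 = 40.
φ(431) = 431 − 1 = 430.
φ(17671) = 40 × 430 = 17200.

17200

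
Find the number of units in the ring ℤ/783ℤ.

504

First factor: 783 = 3**3 · 29.
φ(783) = 783 · (1 − 1/3) · (1 − 1/29)
       = 783 · 56/87 = 504.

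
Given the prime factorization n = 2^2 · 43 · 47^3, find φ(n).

8535576

φ(17857556) = 17857556 · (1 − 1/2) · (1 − 1/43) · (1 − 1/47)
       = 17857556 · 1932/4042 = 8535576.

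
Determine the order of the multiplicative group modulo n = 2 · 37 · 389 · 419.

5838624

φ(12061334) = 12061334 · (1 − 1/2) · (1 − 1/37) · (1 − 1/389) · (1 − 1/419)
       = 12061334 · 5838624/12061334 = 5838624.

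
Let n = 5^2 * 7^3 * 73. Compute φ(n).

423360

φ(5^2) = 5^2 − 5^1 = 25 − 5 = 20.
φ(7^3) = 7^2·(7−1) = 49·6 = 294.
φ(73) = 73 − 1 = 72.
Since φ is multiplicative, φ(625975) = 20 · 294 · 72 = 423360.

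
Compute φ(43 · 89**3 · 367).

10715021856

φ(43) = 43 − 1 = 42.
φ(89^3) = 89^2·(89−1) = 7921·88 = 697048.
φ(367) = 367 − 1 = 366.
Since φ is multiplicative, φ(11125115789) = 42 · 697048 · 366 = 10715021856.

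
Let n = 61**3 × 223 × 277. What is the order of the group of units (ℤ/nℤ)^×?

13679586720

φ(61^3) = 61^3 − 61^2 = 226981 − 3721 = 223260.
φ(223) = 223 − 1 = 222.
φ(277) = 277 − 1 = 276.
Multiply: 223260 · 222 · 276 = 13679586720.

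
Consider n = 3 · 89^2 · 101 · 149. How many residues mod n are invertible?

φ(3) = 3 − 1 = 2.
φ(89^2) = 89^1·(89−1) = 89·88 = 7832.
φ(101) = 101 − 1 = 100.
φ(149) = 149 − 1 = 148.
φ(357609387) = 2 × 7832 × 100 × 148 = 231827200.

231827200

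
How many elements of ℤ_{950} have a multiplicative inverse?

360

Factor 950: 950 = 2 × 5^2 × 19.
φ(2) = 2 − 1 = 1.
φ(5^2) = 5^1·(5−1) = 5·4 = 20.
φ(19) = 19 − 1 = 18.
Multiply: 1 · 20 · 18 = 360.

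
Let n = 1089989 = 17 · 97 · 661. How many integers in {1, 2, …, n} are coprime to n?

1013760

φ(17) = 17 − 1 = 16.
φ(97) = 97 − 1 = 96.
φ(661) = 661 − 1 = 660.
Multiply: 16 · 96 · 660 = 1013760.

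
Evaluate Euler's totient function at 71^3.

φ(357911) = 357911 · (1 − 1/71)
       = 357911 · 70/71 = 352870.

352870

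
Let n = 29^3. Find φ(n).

φ(29^3) = 29^2·(29−1) = 841·28 = 23548.

23548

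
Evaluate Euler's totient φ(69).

69 = 3 · 23.
φ(3) = 3 − 1 = 2.
φ(23) = 23 − 1 = 22.
Multiply: 2 · 22 = 44.

44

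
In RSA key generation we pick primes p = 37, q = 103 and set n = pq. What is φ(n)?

3672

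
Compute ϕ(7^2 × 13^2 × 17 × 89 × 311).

φ(7^2) = 7^2 − 7^1 = 49 − 7 = 42.
φ(13^2) = 13^2 − 13^1 = 169 − 13 = 156.
φ(17) = 17 − 1 = 16.
φ(89) = 89 − 1 = 88.
φ(311) = 311 − 1 = 310.
Since φ is multiplicative, φ(3896566583) = 42 · 156 · 16 · 88 · 310 = 2859816960.

2859816960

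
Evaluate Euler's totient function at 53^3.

146068

φ(148877) = 148877 · (1 − 1/53)
       = 148877 · 52/53 = 146068.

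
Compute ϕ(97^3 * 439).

φ(400663447) = 400663447 · (1 − 1/97) · (1 − 1/439)
       = 400663447 · 42048/42583 = 395629632.

395629632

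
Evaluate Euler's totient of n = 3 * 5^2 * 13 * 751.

360000

φ(3) = 3 − 1 = 2.
φ(5^2) = 5^2 − 5^1 = 25 − 5 = 20.
φ(13) = 13 − 1 = 12.
φ(751) = 751 − 1 = 750.
Since φ is multiplicative, φ(732225) = 2 · 20 · 12 · 750 = 360000.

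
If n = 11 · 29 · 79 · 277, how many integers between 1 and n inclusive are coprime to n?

6027840

φ(6980677) = 6980677 · (1 − 1/11) · (1 − 1/29) · (1 − 1/79) · (1 − 1/277)
       = 6980677 · 6027840/6980677 = 6027840.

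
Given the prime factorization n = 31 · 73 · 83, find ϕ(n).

177120

φ(187829) = 187829 · (1 − 1/31) · (1 − 1/73) · (1 − 1/83)
       = 187829 · 177120/187829 = 177120.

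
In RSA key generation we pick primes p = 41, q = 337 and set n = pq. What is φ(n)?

13440

φ(n) = (p − 1)(q − 1) = (41−1)(337−1) = 40·336 = 13440.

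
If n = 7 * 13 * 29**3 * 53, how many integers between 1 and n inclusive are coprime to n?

φ(7) = 7 − 1 = 6.
φ(13) = 13 − 1 = 12.
φ(29^3) = 29^2·(29−1) = 841·28 = 23548.
φ(53) = 53 − 1 = 52.
φ(117628147) = 6 × 12 × 23548 × 52 = 88163712.

88163712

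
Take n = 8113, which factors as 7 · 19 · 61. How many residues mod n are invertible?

φ(8113) = 8113 · (1 − 1/7) · (1 − 1/19) · (1 − 1/61)
       = 8113 · 6480/8113 = 6480.

6480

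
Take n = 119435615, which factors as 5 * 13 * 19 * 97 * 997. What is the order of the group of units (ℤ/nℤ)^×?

82612224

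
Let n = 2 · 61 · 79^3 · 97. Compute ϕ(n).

2803956480

φ(5834623526) = 5834623526 · (1 − 1/2) · (1 − 1/61) · (1 − 1/79) · (1 − 1/97)
       = 5834623526 · 449280/934886 = 2803956480.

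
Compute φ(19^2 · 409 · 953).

132838272

φ(19^2) = 19^2 − 19^1 = 361 − 19 = 342.
φ(409) = 409 − 1 = 408.
φ(953) = 953 − 1 = 952.
φ(140709497) = 342 × 408 × 952 = 132838272.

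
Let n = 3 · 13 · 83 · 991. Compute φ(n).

1948320

φ(3207867) = 3207867 · (1 − 1/3) · (1 − 1/13) · (1 − 1/83) · (1 − 1/991)
       = 3207867 · 1948320/3207867 = 1948320.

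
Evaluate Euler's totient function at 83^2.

φ(6889) = 6889 · (1 − 1/83)
       = 6889 · 82/83 = 6806.

6806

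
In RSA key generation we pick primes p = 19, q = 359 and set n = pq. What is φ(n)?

6444

φ(n) = (p − 1)(q − 1) = (19−1)(359−1) = 18·358 = 6444.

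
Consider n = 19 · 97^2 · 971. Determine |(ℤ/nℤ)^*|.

162587520

φ(173586641) = 173586641 · (1 − 1/19) · (1 − 1/97) · (1 − 1/971)
       = 173586641 · 1676160/1789553 = 162587520.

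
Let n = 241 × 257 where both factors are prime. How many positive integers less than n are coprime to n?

61440

φ(n) = (p − 1)(q − 1) = (241−1)(257−1) = 240·256 = 61440.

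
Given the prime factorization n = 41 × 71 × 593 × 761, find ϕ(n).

1259776000

φ(1313655703) = 1313655703 · (1 − 1/41) · (1 − 1/71) · (1 − 1/593) · (1 − 1/761)
       = 1313655703 · 1259776000/1313655703 = 1259776000.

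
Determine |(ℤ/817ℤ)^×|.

756

Factor 817: 817 = 19 · 43.
φ(817) = 817 · (1 − 1/19) · (1 − 1/43)
       = 817 · 756/817 = 756.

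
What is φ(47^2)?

φ(2209) = 2209 · (1 − 1/47)
       = 2209 · 46/47 = 2162.

2162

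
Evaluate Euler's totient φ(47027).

43200

47027 = 31 * 37 * 41.
φ(31) = 31 − 1 = 30.
φ(37) = 37 − 1 = 36.
φ(41) = 41 − 1 = 40.
φ(47027) = 30 × 36 × 40 = 43200.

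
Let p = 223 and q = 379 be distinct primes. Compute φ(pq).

φ(n) = (p − 1)(q − 1) = (223−1)(379−1) = 222·378 = 83916.

83916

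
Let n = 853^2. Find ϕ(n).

726756

φ(853^2) = 853^2 − 853^1 = 727609 − 853 = 726756.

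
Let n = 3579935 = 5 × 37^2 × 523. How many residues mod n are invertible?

2781216

φ(3579935) = 3579935 · (1 − 1/5) · (1 − 1/37) · (1 − 1/523)
       = 3579935 · 75168/96755 = 2781216.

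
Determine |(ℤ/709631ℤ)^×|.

Factor 709631: 709631 = 13**3 · 17 · 19.
φ(709631) = 709631 · (1 − 1/13) · (1 − 1/17) · (1 − 1/19)
       = 709631 · 3456/4199 = 584064.

584064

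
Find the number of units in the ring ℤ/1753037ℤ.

First factor: 1753037 = 11 * 13**2 * 23 * 41.
φ(1753037) = 1753037 · (1 − 1/11) · (1 − 1/13) · (1 − 1/23) · (1 − 1/41)
       = 1753037 · 105600/134849 = 1372800.

1372800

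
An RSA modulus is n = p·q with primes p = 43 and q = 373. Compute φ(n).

15624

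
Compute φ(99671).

99671 = 11 * 13 * 17 * 41.
φ(11) = 11 − 1 = 10.
φ(13) = 13 − 1 = 12.
φ(17) = 17 − 1 = 16.
φ(41) = 41 − 1 = 40.
φ(99671) = 10 × 12 × 16 × 40 = 76800.

76800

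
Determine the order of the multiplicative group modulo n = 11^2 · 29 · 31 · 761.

φ(11^2) = 11^1·(11−1) = 11·10 = 110.
φ(29) = 29 − 1 = 28.
φ(31) = 31 − 1 = 30.
φ(761) = 761 − 1 = 760.
Since φ is multiplicative, φ(82780819) = 110 · 28 · 30 · 760 = 70224000.

70224000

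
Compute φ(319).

280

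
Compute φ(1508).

672

Prime factorization: 1508 = 2^2 * 13 * 29.
φ(1508) = 1508 · (1 − 1/2) · (1 − 1/13) · (1 − 1/29)
       = 1508 · 336/754 = 672.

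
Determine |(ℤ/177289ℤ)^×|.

136080

Prime factorization: 177289 = 7 * 19 * 31 * 43.
φ(7) = 7 − 1 = 6.
φ(19) = 19 − 1 = 18.
φ(31) = 31 − 1 = 30.
φ(43) = 43 − 1 = 42.
φ(177289) = 6 × 18 × 30 × 42 = 136080.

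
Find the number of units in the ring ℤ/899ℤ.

840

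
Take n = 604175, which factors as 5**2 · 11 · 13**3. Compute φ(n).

405600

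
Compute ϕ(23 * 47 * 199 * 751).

φ(161554369) = 161554369 · (1 − 1/23) · (1 − 1/47) · (1 − 1/199) · (1 − 1/751)
       = 161554369 · 150282000/161554369 = 150282000.

150282000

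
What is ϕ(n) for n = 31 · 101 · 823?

2466000

φ(2576813) = 2576813 · (1 − 1/31) · (1 − 1/101) · (1 − 1/823)
       = 2576813 · 2466000/2576813 = 2466000.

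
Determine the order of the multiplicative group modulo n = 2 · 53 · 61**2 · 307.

58237920

φ(2) = 2 − 1 = 1.
φ(53) = 53 − 1 = 52.
φ(61^2) = 61^2 − 61^1 = 3721 − 61 = 3660.
φ(307) = 307 − 1 = 306.
Since φ is multiplicative, φ(121088782) = 1 · 52 · 3660 · 306 = 58237920.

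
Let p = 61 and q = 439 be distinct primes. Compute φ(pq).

26280

φ(n) = (p − 1)(q − 1) = (61−1)(439−1) = 60·438 = 26280.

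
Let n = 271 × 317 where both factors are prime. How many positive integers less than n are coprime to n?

φ(n) = (p − 1)(q − 1) = (271−1)(317−1) = 270·316 = 85320.

85320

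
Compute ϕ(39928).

Prime factorization: 39928 = 2^3 * 7 * 23 * 31.
φ(2^3) = 2^3 − 2^2 = 8 − 4 = 4.
φ(7) = 7 − 1 = 6.
φ(23) = 23 − 1 = 22.
φ(31) = 31 − 1 = 30.
Since φ is multiplicative, φ(39928) = 4 · 6 · 22 · 30 = 15840.

15840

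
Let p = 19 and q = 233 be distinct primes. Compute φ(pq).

4176

For distinct primes, φ(pq) = (p−1)(q−1) = 18 × 232 = 4176.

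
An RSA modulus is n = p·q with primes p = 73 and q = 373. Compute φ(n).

φ(73) = 73 − 1 = 72.
φ(373) = 373 − 1 = 372.
Since φ is multiplicative, φ(27229) = 72 · 372 = 26784.

26784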